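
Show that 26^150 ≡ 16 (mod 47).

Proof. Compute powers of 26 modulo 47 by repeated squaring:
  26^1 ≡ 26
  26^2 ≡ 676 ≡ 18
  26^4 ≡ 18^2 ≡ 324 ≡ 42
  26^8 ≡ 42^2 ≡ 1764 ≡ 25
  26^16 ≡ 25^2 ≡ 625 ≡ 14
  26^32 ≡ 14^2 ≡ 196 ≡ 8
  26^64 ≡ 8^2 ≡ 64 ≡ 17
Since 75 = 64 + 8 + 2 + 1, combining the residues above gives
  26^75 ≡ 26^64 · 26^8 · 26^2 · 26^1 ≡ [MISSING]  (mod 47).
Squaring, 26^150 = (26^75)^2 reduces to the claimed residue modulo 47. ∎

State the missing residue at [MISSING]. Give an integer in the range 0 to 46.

26^64 · 26^8 · 26^2 · 26^1 ≡ 17 · 25 · 18 · 26 = 198900.
198900 mod 47 = 43, so 26^75 ≡ 43 (mod 47).

43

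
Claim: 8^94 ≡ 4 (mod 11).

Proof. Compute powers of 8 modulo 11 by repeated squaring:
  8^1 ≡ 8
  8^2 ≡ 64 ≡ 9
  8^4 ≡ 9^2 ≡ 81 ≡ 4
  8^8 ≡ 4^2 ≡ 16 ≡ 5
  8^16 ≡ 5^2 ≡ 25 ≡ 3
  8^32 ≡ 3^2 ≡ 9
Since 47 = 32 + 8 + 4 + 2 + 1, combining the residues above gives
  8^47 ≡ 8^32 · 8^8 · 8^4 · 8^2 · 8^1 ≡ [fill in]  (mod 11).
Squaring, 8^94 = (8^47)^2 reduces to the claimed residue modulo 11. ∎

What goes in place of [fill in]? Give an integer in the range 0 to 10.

2

Multiply the listed residues: 9 · 5 · 4 · 9 · 8 = 45 → 180 → 1620 → 12960.
Reducing modulo 11: 12960 = 1178·11 + 2, so 8^47 ≡ 2.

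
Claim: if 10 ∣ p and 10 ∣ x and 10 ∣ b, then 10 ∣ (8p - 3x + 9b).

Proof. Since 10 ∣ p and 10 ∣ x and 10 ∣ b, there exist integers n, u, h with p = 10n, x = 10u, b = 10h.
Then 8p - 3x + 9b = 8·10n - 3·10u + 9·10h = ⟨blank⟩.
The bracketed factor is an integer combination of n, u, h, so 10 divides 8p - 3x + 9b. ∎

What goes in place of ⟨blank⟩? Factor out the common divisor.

10(9h + 8n - 3u)

Pull the common 10 out of every term: 8·10n - 3·10u + 9·10h = 10(9h + 8n - 3u).
9h + 8n - 3u is an integer, which exhibits the divisibility.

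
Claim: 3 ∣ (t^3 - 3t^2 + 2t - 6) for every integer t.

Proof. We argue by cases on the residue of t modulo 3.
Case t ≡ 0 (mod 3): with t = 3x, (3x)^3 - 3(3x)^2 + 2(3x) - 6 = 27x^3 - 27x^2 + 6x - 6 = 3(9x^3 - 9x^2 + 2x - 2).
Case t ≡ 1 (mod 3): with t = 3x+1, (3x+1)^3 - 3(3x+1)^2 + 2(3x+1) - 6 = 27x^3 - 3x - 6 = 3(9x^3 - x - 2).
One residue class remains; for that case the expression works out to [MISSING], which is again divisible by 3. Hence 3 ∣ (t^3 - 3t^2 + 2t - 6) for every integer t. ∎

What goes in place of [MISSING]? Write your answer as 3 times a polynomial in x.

3(9x^3 + 9x^2 + 2x - 2)

The residues treated are {0, 1}, so the missing case is t ≡ 2 (mod 3); write t = 3x+2.
Then (3x+2)^3 - 3(3x+2)^2 + 2(3x+2) - 6 = 27x^3 + 27x^2 + 6x - 6 = 3(9x^3 + 9x^2 + 2x - 2).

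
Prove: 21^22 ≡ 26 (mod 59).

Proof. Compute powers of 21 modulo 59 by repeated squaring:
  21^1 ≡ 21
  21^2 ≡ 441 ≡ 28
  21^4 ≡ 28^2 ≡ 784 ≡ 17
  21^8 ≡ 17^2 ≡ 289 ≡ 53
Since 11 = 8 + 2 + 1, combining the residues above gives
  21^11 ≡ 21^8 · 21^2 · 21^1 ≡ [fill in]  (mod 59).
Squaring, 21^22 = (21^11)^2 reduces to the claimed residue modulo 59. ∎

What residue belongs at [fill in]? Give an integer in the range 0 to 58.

12

Multiply the listed residues: 53 · 28 · 21 = 1484 → 31164.
Reducing modulo 59: 31164 = 528·59 + 12, so 21^11 ≡ 12.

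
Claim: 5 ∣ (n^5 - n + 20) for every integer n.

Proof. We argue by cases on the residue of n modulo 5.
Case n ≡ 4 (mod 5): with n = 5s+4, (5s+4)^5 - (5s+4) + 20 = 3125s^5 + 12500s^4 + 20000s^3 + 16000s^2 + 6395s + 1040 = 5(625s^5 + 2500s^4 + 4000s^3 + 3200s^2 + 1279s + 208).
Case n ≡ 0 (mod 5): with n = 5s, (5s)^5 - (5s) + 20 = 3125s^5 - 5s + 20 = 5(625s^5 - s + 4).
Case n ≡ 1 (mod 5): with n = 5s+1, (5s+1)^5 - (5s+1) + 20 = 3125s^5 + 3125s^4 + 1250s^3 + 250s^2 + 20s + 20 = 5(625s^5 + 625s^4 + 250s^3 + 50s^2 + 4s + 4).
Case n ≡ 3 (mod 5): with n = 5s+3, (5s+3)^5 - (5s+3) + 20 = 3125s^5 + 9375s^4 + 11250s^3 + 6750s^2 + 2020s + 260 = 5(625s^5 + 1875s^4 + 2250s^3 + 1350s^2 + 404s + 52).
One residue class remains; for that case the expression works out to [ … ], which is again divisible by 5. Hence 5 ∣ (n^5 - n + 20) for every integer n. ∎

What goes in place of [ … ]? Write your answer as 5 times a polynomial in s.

Only n ≡ 2 (mod 5) is unaccounted for. Put n = 5s+2:
(5s+2)^5 - (5s+2) + 20 expands to 3125s^5 + 6250s^4 + 5000s^3 + 2000s^2 + 395s + 50,
and factoring out 5 leaves 5(625s^5 + 1250s^4 + 1000s^3 + 400s^2 + 79s + 10).

5(625s^5 + 1250s^4 + 1000s^3 + 400s^2 + 79s + 10)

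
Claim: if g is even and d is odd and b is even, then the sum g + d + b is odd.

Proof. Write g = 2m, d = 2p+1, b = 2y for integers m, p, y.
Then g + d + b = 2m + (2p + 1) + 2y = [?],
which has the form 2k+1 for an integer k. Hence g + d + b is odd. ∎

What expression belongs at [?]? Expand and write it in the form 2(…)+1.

2m + (2p + 1) + 2y = 2m + 2p + 2y + 1
= 2(m + p + y) + 1.
Since m + p + y is an integer, the sum is of the form 2k+1 for an integer k.

2(m + p + y) + 1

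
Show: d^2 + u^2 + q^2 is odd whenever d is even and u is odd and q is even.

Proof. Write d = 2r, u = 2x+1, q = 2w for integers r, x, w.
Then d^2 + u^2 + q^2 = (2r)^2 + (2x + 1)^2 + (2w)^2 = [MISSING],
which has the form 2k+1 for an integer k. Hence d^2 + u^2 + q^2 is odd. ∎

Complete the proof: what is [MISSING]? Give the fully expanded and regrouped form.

(2r)^2 + (2x + 1)^2 + (2w)^2 = 4r^2 + 4w^2 + 4x^2 + 4x + 1
= 2(2r^2 + 2w^2 + 2x^2 + 2x) + 1.
Since 2r^2 + 2w^2 + 2x^2 + 2x is an integer, the sum of squares is of the form 2k+1 for an integer k.

2(2r^2 + 2w^2 + 2x^2 + 2x) + 1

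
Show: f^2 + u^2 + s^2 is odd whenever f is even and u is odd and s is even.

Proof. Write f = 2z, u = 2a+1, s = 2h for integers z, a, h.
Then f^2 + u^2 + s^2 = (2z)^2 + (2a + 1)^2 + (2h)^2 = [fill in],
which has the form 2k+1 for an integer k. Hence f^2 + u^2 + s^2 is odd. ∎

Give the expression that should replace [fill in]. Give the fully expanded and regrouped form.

(2z)^2 + (2a + 1)^2 + (2h)^2 = 4a^2 + 4a + 4h^2 + 4z^2 + 1
= 2(2a^2 + 2a + 2h^2 + 2z^2) + 1.
Since 2a^2 + 2a + 2h^2 + 2z^2 is an integer, the sum of squares is of the form 2k+1 for an integer k.

2(2a^2 + 2a + 2h^2 + 2z^2) + 1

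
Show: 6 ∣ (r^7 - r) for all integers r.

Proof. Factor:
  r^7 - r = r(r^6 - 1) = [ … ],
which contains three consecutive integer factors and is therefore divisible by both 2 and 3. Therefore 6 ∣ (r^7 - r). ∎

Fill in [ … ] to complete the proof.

r^6 - 1 = (r^2 - 1)(r^4 + r^2 + 1), and r^2 - 1 = (r-1)(r+1).
So r(r^6 - 1) = (r - 1)r(r + 1)(r^4 + r^2 + 1).

(r - 1)r(r + 1)(r^4 + r^2 + 1)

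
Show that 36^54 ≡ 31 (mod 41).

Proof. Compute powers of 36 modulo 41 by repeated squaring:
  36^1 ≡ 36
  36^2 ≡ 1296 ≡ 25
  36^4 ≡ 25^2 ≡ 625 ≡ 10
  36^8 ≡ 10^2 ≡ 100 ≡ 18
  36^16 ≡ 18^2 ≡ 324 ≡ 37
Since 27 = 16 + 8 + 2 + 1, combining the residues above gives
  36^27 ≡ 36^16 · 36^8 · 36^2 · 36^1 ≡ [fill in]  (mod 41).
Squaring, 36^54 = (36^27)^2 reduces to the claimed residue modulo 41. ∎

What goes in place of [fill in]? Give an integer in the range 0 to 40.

Multiply the listed residues: 37 · 18 · 25 · 36 = 666 → 16650 → 599400.
Reducing modulo 41: 599400 = 14619·41 + 21, so 36^27 ≡ 21.

21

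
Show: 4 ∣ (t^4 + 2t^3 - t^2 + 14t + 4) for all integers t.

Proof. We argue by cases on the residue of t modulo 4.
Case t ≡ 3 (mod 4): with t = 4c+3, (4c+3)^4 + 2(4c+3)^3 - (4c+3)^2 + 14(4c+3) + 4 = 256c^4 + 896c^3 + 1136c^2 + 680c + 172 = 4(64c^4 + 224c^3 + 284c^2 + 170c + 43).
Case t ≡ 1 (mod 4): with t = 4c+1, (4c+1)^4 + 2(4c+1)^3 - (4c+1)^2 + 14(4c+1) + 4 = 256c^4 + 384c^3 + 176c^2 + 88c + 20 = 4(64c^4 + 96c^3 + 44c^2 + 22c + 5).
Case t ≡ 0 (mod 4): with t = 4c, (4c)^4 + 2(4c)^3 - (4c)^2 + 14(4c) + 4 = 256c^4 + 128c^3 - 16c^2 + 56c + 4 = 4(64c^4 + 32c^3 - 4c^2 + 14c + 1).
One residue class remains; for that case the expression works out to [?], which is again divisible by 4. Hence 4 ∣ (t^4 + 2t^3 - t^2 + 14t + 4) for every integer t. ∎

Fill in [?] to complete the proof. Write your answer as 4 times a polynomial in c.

Only t ≡ 2 (mod 4) is unaccounted for. Put t = 4c+2:
(4c+2)^4 + 2(4c+2)^3 - (4c+2)^2 + 14(4c+2) + 4 expands to 256c^4 + 640c^3 + 560c^2 + 264c + 60,
and factoring out 4 leaves 4(64c^4 + 160c^3 + 140c^2 + 66c + 15).

4(64c^4 + 160c^3 + 140c^2 + 66c + 15)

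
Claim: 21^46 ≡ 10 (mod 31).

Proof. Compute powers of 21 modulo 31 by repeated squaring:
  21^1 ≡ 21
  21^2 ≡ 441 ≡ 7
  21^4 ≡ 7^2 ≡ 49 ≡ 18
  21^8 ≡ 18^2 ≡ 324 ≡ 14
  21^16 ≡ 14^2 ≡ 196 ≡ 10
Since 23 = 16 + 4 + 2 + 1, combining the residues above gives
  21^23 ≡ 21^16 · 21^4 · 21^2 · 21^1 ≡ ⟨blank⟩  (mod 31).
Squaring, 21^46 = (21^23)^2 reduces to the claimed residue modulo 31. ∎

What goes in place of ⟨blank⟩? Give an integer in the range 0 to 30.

17

21^16 · 21^4 · 21^2 · 21^1 ≡ 10 · 18 · 7 · 21 = 26460.
26460 mod 31 = 17, so 21^23 ≡ 17 (mod 31).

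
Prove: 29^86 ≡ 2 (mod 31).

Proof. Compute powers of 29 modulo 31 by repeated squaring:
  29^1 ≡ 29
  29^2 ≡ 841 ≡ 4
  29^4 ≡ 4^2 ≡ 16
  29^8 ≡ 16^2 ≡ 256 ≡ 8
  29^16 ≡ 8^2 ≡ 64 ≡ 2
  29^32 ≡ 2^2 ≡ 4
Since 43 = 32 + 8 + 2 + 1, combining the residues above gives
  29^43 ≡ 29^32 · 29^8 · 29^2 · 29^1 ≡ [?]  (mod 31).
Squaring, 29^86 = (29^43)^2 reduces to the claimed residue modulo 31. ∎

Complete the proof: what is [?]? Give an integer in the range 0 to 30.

29^32 · 29^8 · 29^2 · 29^1 ≡ 4 · 8 · 4 · 29 = 3712.
3712 mod 31 = 23, so 29^43 ≡ 23 (mod 31).

23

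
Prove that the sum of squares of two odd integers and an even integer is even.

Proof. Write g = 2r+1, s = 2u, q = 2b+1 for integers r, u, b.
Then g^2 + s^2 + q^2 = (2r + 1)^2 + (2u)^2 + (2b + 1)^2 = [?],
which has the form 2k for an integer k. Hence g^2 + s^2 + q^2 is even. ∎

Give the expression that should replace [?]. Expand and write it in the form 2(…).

2(2b^2 + 2b + 2r^2 + 2r + 2u^2 + 1)

Expanding: (2r + 1)^2 + (2u)^2 + (2b + 1)^2 = 4b^2 + 4b + 4r^2 + 4r + 4u^2 + 2.
Every term is even; pulling out the factor of 2 gives 2(2b^2 + 2b + 2r^2 + 2r + 2u^2 + 1).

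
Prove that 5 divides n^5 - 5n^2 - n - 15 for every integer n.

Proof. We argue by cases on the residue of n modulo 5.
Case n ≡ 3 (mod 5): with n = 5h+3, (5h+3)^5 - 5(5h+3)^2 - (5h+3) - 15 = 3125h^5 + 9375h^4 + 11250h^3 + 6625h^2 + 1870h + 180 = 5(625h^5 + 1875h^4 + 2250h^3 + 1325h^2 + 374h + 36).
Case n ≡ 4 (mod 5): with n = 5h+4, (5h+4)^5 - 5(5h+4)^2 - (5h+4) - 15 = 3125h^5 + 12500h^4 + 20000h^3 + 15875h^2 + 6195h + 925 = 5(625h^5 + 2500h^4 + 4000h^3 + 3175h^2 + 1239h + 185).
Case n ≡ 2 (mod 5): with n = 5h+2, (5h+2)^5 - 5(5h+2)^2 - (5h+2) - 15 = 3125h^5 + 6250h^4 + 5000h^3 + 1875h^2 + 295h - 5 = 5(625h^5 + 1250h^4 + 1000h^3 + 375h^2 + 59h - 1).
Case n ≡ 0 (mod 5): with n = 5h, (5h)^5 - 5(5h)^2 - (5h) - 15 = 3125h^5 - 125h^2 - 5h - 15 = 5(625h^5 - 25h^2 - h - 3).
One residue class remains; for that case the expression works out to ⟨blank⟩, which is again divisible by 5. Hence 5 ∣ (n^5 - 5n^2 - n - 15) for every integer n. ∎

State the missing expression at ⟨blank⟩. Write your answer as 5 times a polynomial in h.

The residues treated are {3, 4, 2, 0}, so the missing case is n ≡ 1 (mod 5); write n = 5h+1.
Then (5h+1)^5 - 5(5h+1)^2 - (5h+1) - 15 = 3125h^5 + 3125h^4 + 1250h^3 + 125h^2 - 30h - 20 = 5(625h^5 + 625h^4 + 250h^3 + 25h^2 - 6h - 4).

5(625h^5 + 625h^4 + 250h^3 + 25h^2 - 6h - 4)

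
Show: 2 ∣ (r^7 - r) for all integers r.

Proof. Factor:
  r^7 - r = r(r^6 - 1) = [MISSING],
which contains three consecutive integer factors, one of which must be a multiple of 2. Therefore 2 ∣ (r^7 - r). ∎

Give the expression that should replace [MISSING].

r^6 - 1 = (r^2 - 1)(r^4 + r^2 + 1), and r^2 - 1 = (r-1)(r+1).
So r(r^6 - 1) = (r - 1)r(r + 1)(r^4 + r^2 + 1).

(r - 1)r(r + 1)(r^4 + r^2 + 1)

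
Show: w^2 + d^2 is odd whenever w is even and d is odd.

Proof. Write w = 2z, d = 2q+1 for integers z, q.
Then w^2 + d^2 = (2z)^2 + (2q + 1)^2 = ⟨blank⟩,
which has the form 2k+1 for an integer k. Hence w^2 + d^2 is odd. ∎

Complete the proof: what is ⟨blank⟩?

2(2q^2 + 2q + 2z^2) + 1

(2z)^2 + (2q + 1)^2 = 4q^2 + 4q + 4z^2 + 1
= 2(2q^2 + 2q + 2z^2) + 1.
Since 2q^2 + 2q + 2z^2 is an integer, the sum of squares is of the form 2k+1 for an integer k.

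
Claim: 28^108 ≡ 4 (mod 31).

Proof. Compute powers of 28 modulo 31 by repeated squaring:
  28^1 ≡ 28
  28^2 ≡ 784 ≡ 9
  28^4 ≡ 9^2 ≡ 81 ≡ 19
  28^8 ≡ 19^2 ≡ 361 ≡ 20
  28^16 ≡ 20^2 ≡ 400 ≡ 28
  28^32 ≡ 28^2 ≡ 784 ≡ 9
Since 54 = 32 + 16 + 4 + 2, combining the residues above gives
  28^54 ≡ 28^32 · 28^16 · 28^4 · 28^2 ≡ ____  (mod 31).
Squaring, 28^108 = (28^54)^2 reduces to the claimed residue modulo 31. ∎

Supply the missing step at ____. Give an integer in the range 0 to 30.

2

28^32 · 28^16 · 28^4 · 28^2 ≡ 9 · 28 · 19 · 9 = 43092.
43092 mod 31 = 2, so 28^54 ≡ 2 (mod 31).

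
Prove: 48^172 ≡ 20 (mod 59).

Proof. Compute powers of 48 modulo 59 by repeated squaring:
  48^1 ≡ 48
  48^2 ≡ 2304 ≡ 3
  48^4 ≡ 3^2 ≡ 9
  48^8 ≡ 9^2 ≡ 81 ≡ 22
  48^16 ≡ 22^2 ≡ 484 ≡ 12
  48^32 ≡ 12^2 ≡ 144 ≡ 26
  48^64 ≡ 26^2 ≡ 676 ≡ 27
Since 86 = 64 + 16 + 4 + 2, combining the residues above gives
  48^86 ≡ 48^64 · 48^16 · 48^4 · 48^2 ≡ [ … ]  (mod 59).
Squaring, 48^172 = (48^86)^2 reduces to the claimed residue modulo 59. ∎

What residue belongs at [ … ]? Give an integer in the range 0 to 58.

48^64 · 48^16 · 48^4 · 48^2 ≡ 27 · 12 · 9 · 3 = 8748.
8748 mod 59 = 16, so 48^86 ≡ 16 (mod 59).

16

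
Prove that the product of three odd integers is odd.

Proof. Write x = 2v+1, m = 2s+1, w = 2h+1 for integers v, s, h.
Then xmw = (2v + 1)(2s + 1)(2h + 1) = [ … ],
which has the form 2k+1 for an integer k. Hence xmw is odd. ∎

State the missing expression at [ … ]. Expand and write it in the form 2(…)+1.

2(4hsv + 2hs + 2hv + h + 2sv + s + v) + 1

(2v + 1)(2s + 1)(2h + 1) = 8hsv + 4hs + 4hv + 2h + 4sv + 2s + 2v + 1
= 2(4hsv + 2hs + 2hv + h + 2sv + s + v) + 1.
Since 4hsv + 2hs + 2hv + h + 2sv + s + v is an integer, the product is of the form 2k+1 for an integer k.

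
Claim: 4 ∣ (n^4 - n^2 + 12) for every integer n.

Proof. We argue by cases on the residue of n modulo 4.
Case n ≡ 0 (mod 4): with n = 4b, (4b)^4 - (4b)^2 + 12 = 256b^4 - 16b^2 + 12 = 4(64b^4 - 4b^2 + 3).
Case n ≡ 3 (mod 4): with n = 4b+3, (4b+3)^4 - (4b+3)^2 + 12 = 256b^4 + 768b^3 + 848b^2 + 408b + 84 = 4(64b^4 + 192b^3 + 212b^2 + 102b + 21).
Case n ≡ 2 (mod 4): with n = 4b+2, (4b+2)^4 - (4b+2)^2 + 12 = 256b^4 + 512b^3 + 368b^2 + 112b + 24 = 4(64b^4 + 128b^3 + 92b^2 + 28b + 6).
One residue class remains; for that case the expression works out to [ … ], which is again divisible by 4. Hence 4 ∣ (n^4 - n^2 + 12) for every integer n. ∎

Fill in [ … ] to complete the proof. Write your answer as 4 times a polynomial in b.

The residues treated are {0, 3, 2}, so the missing case is n ≡ 1 (mod 4); write n = 4b+1.
Then (4b+1)^4 - (4b+1)^2 + 12 = 256b^4 + 256b^3 + 80b^2 + 8b + 12 = 4(64b^4 + 64b^3 + 20b^2 + 2b + 3).

4(64b^4 + 64b^3 + 20b^2 + 2b + 3)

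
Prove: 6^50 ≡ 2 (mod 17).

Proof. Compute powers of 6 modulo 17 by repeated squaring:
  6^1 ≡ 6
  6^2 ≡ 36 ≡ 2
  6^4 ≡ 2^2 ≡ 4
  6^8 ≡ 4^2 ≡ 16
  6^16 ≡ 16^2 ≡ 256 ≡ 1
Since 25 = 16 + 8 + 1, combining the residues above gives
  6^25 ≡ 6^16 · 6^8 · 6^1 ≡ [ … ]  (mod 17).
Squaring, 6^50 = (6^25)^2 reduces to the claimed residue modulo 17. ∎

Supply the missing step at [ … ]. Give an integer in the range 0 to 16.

Multiply the listed residues: 1 · 16 · 6 = 16 → 96.
Reducing modulo 17: 96 = 5·17 + 11, so 6^25 ≡ 11.

11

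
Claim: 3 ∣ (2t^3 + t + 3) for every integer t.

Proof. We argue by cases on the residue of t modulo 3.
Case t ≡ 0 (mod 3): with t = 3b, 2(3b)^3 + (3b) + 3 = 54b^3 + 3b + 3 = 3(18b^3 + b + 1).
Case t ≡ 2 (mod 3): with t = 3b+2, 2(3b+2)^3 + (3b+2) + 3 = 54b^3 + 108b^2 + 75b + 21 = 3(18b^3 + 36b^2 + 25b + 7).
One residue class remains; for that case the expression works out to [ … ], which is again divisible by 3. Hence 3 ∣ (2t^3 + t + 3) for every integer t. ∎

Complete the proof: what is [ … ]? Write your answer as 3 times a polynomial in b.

3(18b^3 + 18b^2 + 7b + 2)

The residues treated are {0, 2}, so the missing case is t ≡ 1 (mod 3); write t = 3b+1.
Then 2(3b+1)^3 + (3b+1) + 3 = 54b^3 + 54b^2 + 21b + 6 = 3(18b^3 + 18b^2 + 7b + 2).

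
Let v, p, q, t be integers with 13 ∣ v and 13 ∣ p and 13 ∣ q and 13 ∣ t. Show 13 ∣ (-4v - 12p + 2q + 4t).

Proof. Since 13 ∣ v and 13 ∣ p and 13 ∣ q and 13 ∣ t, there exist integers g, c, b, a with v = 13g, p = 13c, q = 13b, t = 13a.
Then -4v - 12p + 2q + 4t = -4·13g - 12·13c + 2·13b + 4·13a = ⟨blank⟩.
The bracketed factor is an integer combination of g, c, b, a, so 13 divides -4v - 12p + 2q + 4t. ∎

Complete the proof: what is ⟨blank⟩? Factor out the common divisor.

13(4a + 2b - 12c - 4g)

Each term has a factor of 13: -4·13g - 12·13c + 2·13b + 4·13a = 13·(4a + 2b - 12c - 4g).
Since 4a + 2b - 12c - 4g is an integer, 13 ∣ (-4v - 12p + 2q + 4t).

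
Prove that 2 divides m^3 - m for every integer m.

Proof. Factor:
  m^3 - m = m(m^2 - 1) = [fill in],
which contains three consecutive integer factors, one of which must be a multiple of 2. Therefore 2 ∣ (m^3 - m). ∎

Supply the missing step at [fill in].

(m - 1)m(m + 1)

m(m^2 - 1) = m(m - 1)(m + 1) = (m - 1)m(m + 1).
These three factors are consecutive integers, so their product is divisible by 2.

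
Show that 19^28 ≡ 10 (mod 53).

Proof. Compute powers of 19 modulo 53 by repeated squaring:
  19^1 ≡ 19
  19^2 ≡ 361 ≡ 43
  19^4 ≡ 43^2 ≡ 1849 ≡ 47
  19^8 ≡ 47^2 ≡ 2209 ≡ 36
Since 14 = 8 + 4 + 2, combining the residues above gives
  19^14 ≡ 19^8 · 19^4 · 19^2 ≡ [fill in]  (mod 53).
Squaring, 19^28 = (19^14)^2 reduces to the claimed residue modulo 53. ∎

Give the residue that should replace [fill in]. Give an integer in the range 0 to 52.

Multiply the listed residues: 36 · 47 · 43 = 1692 → 72756.
Reducing modulo 53: 72756 = 1372·53 + 40, so 19^14 ≡ 40.

40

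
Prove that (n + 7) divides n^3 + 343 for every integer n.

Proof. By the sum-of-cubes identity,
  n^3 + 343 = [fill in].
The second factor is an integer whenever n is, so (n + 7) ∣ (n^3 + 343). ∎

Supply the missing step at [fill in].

Polynomial division of n^3 + 343 by n + 7 leaves remainder 0 and quotient n^2 - 7n + 49.
Hence n^3 + 343 = (n + 7)(n^2 - 7n + 49).

(n + 7)(n^2 - 7n + 49)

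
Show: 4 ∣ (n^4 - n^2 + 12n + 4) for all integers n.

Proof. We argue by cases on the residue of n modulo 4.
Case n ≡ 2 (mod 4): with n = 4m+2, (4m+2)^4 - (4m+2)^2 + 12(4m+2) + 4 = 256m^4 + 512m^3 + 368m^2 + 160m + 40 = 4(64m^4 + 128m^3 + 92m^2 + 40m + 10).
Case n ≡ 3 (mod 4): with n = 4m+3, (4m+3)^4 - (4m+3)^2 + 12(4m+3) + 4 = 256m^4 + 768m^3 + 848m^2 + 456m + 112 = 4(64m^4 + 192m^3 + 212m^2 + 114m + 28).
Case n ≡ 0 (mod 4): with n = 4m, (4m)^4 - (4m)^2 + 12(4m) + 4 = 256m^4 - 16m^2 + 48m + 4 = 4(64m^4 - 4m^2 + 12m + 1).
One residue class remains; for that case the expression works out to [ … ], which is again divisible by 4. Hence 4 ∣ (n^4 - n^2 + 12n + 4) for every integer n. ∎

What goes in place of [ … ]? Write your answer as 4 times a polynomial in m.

4(64m^4 + 64m^3 + 20m^2 + 14m + 4)

The residues treated are {2, 3, 0}, so the missing case is n ≡ 1 (mod 4); write n = 4m+1.
Then (4m+1)^4 - (4m+1)^2 + 12(4m+1) + 4 = 256m^4 + 256m^3 + 80m^2 + 56m + 16 = 4(64m^4 + 64m^3 + 20m^2 + 14m + 4).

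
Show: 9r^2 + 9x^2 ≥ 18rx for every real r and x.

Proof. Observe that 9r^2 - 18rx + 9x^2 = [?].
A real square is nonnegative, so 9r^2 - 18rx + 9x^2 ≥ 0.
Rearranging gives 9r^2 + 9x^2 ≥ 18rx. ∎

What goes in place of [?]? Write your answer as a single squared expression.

(3r - 3x)^2

The leading and trailing coefficients are 3^2 and 3^2, and 18 = 2·3·3, so the trinomial is (3r - 3x)^2.
Hence 9r^2 - 18rx + 9x^2 ≥ 0.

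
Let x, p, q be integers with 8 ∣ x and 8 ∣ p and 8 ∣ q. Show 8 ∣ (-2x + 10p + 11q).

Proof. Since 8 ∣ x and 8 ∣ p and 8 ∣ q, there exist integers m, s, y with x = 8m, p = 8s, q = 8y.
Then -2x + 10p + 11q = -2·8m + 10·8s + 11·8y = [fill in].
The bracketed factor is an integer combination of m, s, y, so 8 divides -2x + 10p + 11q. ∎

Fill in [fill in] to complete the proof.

Pull the common 8 out of every term: -2·8m + 10·8s + 11·8y = 8(-2m + 10s + 11y).
-2m + 10s + 11y is an integer, which exhibits the divisibility.

8(-2m + 10s + 11y)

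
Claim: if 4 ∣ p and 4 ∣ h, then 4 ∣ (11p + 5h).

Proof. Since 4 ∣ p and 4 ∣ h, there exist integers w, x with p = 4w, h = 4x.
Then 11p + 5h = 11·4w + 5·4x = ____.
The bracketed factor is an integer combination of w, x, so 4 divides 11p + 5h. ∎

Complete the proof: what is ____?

Each term has a factor of 4: 11·4w + 5·4x = 4·(11w + 5x).
Since 11w + 5x is an integer, 4 ∣ (11p + 5h).

4(11w + 5x)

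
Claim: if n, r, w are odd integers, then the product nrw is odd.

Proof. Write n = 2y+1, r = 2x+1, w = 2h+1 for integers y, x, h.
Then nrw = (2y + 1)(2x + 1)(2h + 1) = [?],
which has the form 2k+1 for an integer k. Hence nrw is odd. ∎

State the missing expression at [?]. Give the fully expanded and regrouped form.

(2y + 1)(2x + 1)(2h + 1) = 8hxy + 4hx + 4hy + 2h + 4xy + 2x + 2y + 1
= 2(4hxy + 2hx + 2hy + h + 2xy + x + y) + 1.
Since 4hxy + 2hx + 2hy + h + 2xy + x + y is an integer, the product is of the form 2k+1 for an integer k.

2(4hxy + 2hx + 2hy + h + 2xy + x + y) + 1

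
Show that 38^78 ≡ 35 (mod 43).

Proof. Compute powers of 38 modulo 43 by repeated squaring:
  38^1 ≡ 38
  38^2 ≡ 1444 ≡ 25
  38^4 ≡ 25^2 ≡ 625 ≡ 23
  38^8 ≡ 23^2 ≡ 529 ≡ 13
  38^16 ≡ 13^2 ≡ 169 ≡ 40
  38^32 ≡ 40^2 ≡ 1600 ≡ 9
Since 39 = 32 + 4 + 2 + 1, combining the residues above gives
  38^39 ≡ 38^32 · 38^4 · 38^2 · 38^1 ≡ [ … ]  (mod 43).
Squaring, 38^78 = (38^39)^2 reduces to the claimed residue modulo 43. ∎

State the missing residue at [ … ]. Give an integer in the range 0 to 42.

38^32 · 38^4 · 38^2 · 38^1 ≡ 9 · 23 · 25 · 38 = 196650.
196650 mod 43 = 11, so 38^39 ≡ 11 (mod 43).

11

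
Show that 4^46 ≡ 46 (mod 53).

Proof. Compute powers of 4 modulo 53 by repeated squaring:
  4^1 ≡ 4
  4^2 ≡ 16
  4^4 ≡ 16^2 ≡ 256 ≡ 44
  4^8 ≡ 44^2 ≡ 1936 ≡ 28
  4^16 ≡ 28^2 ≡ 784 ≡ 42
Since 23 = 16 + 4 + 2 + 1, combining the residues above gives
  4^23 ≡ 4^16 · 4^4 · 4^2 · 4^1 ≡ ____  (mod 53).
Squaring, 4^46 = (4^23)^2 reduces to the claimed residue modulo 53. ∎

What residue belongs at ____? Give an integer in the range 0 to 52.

29

4^16 · 4^4 · 4^2 · 4^1 ≡ 42 · 44 · 16 · 4 = 118272.
118272 mod 53 = 29, so 4^23 ≡ 29 (mod 53).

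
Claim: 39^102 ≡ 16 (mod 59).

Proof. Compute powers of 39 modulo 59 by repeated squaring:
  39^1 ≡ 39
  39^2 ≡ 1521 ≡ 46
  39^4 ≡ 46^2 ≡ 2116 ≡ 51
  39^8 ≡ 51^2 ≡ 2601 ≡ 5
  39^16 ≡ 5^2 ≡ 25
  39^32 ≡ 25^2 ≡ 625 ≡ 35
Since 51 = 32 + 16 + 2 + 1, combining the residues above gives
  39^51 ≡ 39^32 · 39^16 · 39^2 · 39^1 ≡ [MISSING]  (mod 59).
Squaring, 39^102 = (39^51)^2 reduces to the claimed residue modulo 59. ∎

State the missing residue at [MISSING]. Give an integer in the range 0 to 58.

55

Multiply the listed residues: 35 · 25 · 46 · 39 = 875 → 40250 → 1569750.
Reducing modulo 59: 1569750 = 26605·59 + 55, so 39^51 ≡ 55.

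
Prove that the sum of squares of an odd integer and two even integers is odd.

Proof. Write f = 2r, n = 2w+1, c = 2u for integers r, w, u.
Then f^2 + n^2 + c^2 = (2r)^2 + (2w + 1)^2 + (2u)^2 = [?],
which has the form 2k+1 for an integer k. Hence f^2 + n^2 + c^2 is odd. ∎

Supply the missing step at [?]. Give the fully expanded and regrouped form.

2(2r^2 + 2u^2 + 2w^2 + 2w) + 1

Expanding: (2r)^2 + (2w + 1)^2 + (2u)^2 = 4r^2 + 4u^2 + 4w^2 + 4w + 1.
Every term except the constant is even, so this is 2(2r^2 + 2u^2 + 2w^2 + 2w) + 1,
and 2r^2 + 2u^2 + 2w^2 + 2w ∈ ℤ gives the required form.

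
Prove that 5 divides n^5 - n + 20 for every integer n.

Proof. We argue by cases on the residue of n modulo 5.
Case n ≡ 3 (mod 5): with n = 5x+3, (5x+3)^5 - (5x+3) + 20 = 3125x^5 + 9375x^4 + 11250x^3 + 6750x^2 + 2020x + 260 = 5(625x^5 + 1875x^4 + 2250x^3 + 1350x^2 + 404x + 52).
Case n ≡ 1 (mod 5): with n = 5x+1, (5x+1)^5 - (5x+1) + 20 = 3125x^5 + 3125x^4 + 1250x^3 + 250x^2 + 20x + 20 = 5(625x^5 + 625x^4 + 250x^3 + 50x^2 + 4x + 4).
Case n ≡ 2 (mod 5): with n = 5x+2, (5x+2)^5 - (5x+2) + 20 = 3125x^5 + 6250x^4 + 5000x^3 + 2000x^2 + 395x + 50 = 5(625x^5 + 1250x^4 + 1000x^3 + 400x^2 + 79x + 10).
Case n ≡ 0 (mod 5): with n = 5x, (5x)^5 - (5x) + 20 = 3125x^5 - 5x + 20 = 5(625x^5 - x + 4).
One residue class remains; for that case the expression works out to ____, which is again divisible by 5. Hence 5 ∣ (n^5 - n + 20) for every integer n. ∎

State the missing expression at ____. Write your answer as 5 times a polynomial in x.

Only n ≡ 4 (mod 5) is unaccounted for. Put n = 5x+4:
(5x+4)^5 - (5x+4) + 20 expands to 3125x^5 + 12500x^4 + 20000x^3 + 16000x^2 + 6395x + 1040,
and factoring out 5 leaves 5(625x^5 + 2500x^4 + 4000x^3 + 3200x^2 + 1279x + 208).

5(625x^5 + 2500x^4 + 4000x^3 + 3200x^2 + 1279x + 208)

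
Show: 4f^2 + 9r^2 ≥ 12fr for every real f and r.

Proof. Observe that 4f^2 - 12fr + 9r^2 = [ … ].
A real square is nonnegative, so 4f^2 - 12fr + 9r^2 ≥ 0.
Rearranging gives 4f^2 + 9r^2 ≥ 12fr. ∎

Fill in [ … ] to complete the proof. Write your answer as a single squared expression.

(2f - 3r)^2

4f^2 - 12fr + 9r^2 is a perfect-square trinomial: the outer terms are (2f)^2 and (3r)^2, and the cross term is -2·2f·3r.
So 4f^2 - 12fr + 9r^2 = (2f - 3r)^2 ≥ 0.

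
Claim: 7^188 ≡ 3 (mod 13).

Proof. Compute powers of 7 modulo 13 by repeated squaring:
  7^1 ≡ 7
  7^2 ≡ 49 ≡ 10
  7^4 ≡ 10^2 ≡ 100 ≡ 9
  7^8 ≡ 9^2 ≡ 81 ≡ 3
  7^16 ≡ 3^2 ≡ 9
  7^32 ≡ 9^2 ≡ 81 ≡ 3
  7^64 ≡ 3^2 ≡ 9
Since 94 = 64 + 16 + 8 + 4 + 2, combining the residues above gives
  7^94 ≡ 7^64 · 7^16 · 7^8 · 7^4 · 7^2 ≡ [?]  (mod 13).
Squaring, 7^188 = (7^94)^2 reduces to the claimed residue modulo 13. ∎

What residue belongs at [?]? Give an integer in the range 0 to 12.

4

7^64 · 7^16 · 7^8 · 7^4 · 7^2 ≡ 9 · 9 · 3 · 9 · 10 = 21870.
21870 mod 13 = 4, so 7^94 ≡ 4 (mod 13).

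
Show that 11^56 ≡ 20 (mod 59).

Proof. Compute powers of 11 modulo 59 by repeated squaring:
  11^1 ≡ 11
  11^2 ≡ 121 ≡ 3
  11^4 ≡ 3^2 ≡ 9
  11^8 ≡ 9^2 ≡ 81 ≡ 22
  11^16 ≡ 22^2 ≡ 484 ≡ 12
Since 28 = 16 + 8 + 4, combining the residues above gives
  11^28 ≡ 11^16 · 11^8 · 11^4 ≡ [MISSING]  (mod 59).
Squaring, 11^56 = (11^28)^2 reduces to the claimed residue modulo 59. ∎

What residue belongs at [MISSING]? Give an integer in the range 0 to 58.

16

Multiply the listed residues: 12 · 22 · 9 = 264 → 2376.
Reducing modulo 59: 2376 = 40·59 + 16, so 11^28 ≡ 16.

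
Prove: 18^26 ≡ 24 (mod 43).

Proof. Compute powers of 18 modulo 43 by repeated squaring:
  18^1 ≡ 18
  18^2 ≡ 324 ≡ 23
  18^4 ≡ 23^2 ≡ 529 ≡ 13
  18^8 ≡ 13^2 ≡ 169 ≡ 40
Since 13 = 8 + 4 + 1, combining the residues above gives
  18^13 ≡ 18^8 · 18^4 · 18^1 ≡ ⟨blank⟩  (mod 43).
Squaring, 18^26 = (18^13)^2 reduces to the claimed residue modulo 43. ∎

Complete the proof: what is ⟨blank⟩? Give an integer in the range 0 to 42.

Multiply the listed residues: 40 · 13 · 18 = 520 → 9360.
Reducing modulo 43: 9360 = 217·43 + 29, so 18^13 ≡ 29.

29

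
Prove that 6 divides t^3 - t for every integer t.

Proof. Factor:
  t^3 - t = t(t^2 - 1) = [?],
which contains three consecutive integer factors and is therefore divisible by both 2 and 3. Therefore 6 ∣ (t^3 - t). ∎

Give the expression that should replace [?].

(t - 1)t(t + 1)

t(t^2 - 1) = t(t - 1)(t + 1) = (t - 1)t(t + 1).
These three factors are consecutive integers, so their product is divisible by 6.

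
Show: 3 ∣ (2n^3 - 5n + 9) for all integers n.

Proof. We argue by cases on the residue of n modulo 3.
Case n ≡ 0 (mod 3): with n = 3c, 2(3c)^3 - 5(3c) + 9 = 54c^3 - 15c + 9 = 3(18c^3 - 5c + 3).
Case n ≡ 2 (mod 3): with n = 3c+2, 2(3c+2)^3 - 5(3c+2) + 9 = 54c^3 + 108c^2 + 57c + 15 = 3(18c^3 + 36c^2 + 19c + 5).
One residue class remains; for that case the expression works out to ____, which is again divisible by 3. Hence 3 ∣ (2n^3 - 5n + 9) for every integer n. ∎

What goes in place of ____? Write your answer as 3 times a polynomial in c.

The residues treated are {0, 2}, so the missing case is n ≡ 1 (mod 3); write n = 3c+1.
Then 2(3c+1)^3 - 5(3c+1) + 9 = 54c^3 + 54c^2 + 3c + 6 = 3(18c^3 + 18c^2 + c + 2).

3(18c^3 + 18c^2 + c + 2)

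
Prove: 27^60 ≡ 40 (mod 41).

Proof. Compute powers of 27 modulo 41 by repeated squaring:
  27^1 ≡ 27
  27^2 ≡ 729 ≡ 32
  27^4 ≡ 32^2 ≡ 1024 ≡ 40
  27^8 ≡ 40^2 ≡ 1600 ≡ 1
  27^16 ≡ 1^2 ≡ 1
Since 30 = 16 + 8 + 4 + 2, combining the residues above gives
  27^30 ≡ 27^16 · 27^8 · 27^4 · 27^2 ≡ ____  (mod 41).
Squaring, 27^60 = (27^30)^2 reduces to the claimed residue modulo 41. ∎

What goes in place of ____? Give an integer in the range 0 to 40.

9

27^16 · 27^8 · 27^4 · 27^2 ≡ 1 · 1 · 40 · 32 = 1280.
1280 mod 41 = 9, so 27^30 ≡ 9 (mod 41).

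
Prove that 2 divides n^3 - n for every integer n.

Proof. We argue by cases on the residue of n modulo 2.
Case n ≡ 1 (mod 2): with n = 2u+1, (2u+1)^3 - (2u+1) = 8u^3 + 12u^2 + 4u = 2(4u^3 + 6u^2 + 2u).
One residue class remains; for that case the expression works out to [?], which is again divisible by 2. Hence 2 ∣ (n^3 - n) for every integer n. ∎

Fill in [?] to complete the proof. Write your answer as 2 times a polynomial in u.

Only n ≡ 0 (mod 2) is unaccounted for. Put n = 2u:
(2u)^3 - (2u) expands to 8u^3 - 2u,
and factoring out 2 leaves 2(4u^3 - u).

2(4u^3 - u)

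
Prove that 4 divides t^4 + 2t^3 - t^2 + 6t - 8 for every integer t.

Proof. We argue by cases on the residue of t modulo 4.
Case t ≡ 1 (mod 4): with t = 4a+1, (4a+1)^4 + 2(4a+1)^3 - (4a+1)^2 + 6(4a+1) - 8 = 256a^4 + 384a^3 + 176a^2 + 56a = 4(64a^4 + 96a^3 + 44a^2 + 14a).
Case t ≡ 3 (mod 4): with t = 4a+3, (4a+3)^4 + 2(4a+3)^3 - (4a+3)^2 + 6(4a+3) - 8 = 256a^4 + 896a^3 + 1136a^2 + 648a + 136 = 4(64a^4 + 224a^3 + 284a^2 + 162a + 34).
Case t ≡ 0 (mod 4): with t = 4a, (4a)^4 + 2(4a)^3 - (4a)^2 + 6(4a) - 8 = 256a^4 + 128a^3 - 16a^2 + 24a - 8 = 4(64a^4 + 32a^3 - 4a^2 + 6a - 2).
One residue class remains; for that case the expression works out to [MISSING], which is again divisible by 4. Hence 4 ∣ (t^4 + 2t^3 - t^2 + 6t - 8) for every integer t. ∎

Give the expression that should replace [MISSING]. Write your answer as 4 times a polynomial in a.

The residues treated are {1, 3, 0}, so the missing case is t ≡ 2 (mod 4); write t = 4a+2.
Then (4a+2)^4 + 2(4a+2)^3 - (4a+2)^2 + 6(4a+2) - 8 = 256a^4 + 640a^3 + 560a^2 + 232a + 32 = 4(64a^4 + 160a^3 + 140a^2 + 58a + 8).

4(64a^4 + 160a^3 + 140a^2 + 58a + 8)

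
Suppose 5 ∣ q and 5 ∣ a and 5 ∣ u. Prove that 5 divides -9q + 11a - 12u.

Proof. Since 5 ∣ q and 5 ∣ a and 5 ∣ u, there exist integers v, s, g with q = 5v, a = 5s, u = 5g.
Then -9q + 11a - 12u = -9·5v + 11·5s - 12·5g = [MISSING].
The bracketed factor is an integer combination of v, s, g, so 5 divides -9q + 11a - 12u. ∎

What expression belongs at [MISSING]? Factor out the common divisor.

5(-12g + 11s - 9v)

Pull the common 5 out of every term: -9·5v + 11·5s - 12·5g = 5(-12g + 11s - 9v).
-12g + 11s - 9v is an integer, which exhibits the divisibility.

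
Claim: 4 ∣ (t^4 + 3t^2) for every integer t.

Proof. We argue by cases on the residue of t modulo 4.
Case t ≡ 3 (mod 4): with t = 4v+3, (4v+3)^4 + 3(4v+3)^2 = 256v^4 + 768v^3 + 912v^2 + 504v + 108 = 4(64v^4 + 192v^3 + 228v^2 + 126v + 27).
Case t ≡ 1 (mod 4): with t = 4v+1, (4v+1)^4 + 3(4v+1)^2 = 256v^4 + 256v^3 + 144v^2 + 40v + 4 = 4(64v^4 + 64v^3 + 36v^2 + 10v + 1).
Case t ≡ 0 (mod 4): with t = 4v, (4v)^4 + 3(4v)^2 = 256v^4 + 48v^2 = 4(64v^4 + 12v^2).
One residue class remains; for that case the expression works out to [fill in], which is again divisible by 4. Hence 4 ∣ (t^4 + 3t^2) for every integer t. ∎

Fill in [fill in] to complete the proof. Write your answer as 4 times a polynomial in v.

Only t ≡ 2 (mod 4) is unaccounted for. Put t = 4v+2:
(4v+2)^4 + 3(4v+2)^2 expands to 256v^4 + 512v^3 + 432v^2 + 176v + 28,
and factoring out 4 leaves 4(64v^4 + 128v^3 + 108v^2 + 44v + 7).

4(64v^4 + 128v^3 + 108v^2 + 44v + 7)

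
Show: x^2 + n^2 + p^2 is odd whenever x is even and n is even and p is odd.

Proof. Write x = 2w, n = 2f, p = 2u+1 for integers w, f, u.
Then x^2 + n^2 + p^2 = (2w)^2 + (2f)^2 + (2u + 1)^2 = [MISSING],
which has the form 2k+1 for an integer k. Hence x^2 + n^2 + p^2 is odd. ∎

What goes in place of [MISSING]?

(2w)^2 + (2f)^2 + (2u + 1)^2 = 4f^2 + 4u^2 + 4u + 4w^2 + 1
= 2(2f^2 + 2u^2 + 2u + 2w^2) + 1.
Since 2f^2 + 2u^2 + 2u + 2w^2 is an integer, the sum of squares is of the form 2k+1 for an integer k.

2(2f^2 + 2u^2 + 2u + 2w^2) + 1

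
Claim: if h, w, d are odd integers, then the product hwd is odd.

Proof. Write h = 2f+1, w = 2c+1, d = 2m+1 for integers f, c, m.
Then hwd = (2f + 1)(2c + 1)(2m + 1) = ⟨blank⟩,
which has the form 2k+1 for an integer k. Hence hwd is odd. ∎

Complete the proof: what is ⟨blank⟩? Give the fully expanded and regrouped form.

2(4cfm + 2cf + 2cm + c + 2fm + f + m) + 1

Expanding: (2f + 1)(2c + 1)(2m + 1) = 8cfm + 4cf + 4cm + 2c + 4fm + 2f + 2m + 1.
Every term except the constant is even, so this is 2(4cfm + 2cf + 2cm + c + 2fm + f + m) + 1,
and 4cfm + 2cf + 2cm + c + 2fm + f + m ∈ ℤ gives the required form.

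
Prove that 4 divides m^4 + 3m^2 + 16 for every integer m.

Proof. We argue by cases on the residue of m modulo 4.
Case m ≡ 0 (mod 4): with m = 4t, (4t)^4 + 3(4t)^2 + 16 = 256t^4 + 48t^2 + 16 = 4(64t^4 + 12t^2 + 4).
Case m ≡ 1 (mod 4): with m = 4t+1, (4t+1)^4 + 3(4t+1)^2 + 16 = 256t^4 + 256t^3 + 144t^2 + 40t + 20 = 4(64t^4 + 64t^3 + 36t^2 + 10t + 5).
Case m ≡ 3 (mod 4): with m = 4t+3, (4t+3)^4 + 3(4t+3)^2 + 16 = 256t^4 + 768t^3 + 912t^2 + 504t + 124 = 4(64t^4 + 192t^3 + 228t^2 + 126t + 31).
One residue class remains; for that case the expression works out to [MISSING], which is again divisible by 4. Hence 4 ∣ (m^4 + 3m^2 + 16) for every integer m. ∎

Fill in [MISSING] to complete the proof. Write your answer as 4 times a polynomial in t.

Only m ≡ 2 (mod 4) is unaccounted for. Put m = 4t+2:
(4t+2)^4 + 3(4t+2)^2 + 16 expands to 256t^4 + 512t^3 + 432t^2 + 176t + 44,
and factoring out 4 leaves 4(64t^4 + 128t^3 + 108t^2 + 44t + 11).

4(64t^4 + 128t^3 + 108t^2 + 44t + 11)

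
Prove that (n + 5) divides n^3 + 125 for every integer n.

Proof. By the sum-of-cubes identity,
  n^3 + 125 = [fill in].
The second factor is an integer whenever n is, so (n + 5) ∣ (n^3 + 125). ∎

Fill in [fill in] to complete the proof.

Polynomial division of n^3 + 125 by n + 5 leaves remainder 0 and quotient n^2 - 5n + 25.
Hence n^3 + 125 = (n + 5)(n^2 - 5n + 25).

(n + 5)(n^2 - 5n + 25)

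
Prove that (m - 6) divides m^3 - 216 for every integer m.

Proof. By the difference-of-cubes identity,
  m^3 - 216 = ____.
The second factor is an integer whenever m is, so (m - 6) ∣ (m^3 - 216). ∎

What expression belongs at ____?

(m - 6)(m^2 + 6m + 36)

Polynomial division of m^3 - 216 by m - 6 leaves remainder 0 and quotient m^2 + 6m + 36.
Hence m^3 - 216 = (m - 6)(m^2 + 6m + 36).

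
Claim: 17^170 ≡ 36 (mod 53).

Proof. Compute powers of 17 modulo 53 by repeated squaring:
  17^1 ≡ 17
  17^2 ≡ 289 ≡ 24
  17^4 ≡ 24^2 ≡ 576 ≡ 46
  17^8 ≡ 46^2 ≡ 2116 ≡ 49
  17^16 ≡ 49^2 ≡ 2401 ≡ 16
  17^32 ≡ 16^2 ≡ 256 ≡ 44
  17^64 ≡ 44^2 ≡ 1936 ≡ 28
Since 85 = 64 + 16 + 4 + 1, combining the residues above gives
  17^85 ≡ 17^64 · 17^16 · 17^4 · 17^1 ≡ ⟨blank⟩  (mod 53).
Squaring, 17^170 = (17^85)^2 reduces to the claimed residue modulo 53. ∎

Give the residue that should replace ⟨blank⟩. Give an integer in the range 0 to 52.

17^64 · 17^16 · 17^4 · 17^1 ≡ 28 · 16 · 46 · 17 = 350336.
350336 mod 53 = 6, so 17^85 ≡ 6 (mod 53).

6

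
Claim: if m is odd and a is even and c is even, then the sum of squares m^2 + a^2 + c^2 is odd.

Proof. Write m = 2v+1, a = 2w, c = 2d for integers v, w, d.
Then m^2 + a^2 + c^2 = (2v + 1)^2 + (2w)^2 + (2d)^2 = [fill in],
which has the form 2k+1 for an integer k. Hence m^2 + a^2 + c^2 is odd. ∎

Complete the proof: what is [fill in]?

2(2d^2 + 2v^2 + 2v + 2w^2) + 1

(2v + 1)^2 + (2w)^2 + (2d)^2 = 4d^2 + 4v^2 + 4v + 4w^2 + 1
= 2(2d^2 + 2v^2 + 2v + 2w^2) + 1.
Since 2d^2 + 2v^2 + 2v + 2w^2 is an integer, the sum of squares is of the form 2k+1 for an integer k.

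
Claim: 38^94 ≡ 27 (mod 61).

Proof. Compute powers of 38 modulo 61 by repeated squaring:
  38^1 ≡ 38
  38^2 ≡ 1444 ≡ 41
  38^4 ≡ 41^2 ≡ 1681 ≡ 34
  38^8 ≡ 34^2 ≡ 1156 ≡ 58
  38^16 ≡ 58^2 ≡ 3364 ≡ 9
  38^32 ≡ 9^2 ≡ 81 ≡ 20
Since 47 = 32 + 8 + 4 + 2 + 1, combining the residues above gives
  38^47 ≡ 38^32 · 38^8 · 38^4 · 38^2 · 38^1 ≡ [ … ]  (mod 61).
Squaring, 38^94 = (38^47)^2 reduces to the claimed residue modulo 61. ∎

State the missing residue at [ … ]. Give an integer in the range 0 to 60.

24

Multiply the listed residues: 20 · 58 · 34 · 41 · 38 = 1160 → 39440 → 1617040 → 61447520.
Reducing modulo 61: 61447520 = 1007336·61 + 24, so 38^47 ≡ 24.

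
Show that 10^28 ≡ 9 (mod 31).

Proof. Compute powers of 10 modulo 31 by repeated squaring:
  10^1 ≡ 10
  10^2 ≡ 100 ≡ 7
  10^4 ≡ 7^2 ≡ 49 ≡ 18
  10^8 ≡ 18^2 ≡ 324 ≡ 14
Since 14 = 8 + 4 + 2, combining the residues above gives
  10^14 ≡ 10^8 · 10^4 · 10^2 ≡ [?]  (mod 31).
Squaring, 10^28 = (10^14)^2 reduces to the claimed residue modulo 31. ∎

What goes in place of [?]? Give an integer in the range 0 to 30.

28

10^8 · 10^4 · 10^2 ≡ 14 · 18 · 7 = 1764.
1764 mod 31 = 28, so 10^14 ≡ 28 (mod 31).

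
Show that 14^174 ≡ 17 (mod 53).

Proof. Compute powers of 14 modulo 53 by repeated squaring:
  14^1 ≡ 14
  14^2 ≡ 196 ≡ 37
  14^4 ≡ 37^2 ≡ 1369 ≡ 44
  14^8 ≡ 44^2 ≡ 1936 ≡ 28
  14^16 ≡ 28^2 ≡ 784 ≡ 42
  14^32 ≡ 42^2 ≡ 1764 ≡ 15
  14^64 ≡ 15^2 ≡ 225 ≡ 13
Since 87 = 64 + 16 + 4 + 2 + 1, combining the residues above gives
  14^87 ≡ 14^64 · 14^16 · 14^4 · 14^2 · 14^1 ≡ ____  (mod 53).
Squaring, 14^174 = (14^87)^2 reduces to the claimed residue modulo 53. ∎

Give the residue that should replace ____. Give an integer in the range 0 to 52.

14^64 · 14^16 · 14^4 · 14^2 · 14^1 ≡ 13 · 42 · 44 · 37 · 14 = 12444432.
12444432 mod 53 = 32, so 14^87 ≡ 32 (mod 53).

32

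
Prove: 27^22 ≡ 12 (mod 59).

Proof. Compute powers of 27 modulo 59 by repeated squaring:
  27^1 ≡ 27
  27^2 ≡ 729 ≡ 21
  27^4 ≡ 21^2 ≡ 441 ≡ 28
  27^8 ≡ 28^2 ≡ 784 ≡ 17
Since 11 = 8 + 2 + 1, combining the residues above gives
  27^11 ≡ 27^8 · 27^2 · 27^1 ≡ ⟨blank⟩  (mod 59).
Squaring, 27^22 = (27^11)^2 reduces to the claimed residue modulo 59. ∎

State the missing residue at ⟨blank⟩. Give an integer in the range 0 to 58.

22

27^8 · 27^2 · 27^1 ≡ 17 · 21 · 27 = 9639.
9639 mod 59 = 22, so 27^11 ≡ 22 (mod 59).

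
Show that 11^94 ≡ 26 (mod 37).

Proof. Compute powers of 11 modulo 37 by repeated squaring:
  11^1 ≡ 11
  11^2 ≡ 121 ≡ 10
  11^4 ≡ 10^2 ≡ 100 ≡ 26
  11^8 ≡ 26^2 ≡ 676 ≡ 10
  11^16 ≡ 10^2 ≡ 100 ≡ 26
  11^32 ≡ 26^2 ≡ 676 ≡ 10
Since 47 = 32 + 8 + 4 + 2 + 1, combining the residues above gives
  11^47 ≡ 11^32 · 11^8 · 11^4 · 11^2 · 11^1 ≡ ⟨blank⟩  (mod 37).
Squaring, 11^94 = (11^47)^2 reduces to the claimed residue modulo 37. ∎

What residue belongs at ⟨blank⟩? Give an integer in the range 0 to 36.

Multiply the listed residues: 10 · 10 · 26 · 10 · 11 = 100 → 2600 → 26000 → 286000.
Reducing modulo 37: 286000 = 7729·37 + 27, so 11^47 ≡ 27.

27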